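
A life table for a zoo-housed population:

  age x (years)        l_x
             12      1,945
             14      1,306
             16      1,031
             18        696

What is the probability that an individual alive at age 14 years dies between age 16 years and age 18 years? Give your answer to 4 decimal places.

This is the probability of reaching 16 but not 18, conditional on being alive at 14: (l_16 − l_18) / l_14.
= (1,031 − 696) / 1,306 = 335 / 1,306 = 0.256508.

0.2565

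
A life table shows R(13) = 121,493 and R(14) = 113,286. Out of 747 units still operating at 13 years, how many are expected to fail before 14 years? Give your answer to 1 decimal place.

50.5

The relevant probability is 1 − 113,286/121,493 = 0.067551.
Expected number = 747 × 0.067551 = 50.5.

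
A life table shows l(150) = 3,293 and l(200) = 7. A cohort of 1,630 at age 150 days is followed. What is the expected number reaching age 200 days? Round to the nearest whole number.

3

The relevant probability is 7/3,293 = 0.002126.
Expected number = 1,630 × 0.002126 = 3.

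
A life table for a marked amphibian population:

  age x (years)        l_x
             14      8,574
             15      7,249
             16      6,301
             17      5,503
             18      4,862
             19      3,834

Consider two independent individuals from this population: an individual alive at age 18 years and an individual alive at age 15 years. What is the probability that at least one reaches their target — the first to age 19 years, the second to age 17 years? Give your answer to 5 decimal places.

0.94907

p₁ = l_19/l_18 = 3,834/4,862 = 0.788564; p₂ = l_17/l_15 = 5,503/7,249 = 0.759139.
P(at least one) = 1 − (1−p₁)(1−p₂) = 1 − 0.211436 × 0.240861 = 0.949073.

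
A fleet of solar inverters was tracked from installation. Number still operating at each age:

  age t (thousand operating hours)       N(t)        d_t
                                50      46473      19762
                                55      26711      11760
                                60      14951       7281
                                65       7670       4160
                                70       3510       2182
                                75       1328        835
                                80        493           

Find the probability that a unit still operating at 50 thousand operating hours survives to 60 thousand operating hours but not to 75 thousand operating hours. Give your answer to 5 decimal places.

This is the probability of reaching 60 but not 75, conditional on being operational at 50: (N(60) − N(75)) / N(50).
= (14951 − 1328) / 46473 = 13623 / 46473 = 0.293138.

0.29314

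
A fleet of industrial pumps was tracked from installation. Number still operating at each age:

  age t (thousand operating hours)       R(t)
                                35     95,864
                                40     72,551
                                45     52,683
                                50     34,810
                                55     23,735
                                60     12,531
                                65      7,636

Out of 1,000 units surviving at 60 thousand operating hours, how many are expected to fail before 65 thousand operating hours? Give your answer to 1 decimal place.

The relevant probability is 1 − 7,636/12,531 = 0.390631.
Expected number = 1,000 × 0.390631 = 390.6.

390.6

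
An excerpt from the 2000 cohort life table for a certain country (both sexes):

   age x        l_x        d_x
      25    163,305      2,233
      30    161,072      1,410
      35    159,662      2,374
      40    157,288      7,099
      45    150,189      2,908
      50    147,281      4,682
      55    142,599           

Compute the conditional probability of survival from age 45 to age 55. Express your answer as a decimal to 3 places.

0.949

We want 10p45 = l_55/l_45.
The conditional survival probability is l_55/l_45 = 142,599/150,189 = 0.949464.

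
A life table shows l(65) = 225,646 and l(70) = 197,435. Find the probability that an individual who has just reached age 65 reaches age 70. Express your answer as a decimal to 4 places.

The conditional survival probability is l(70)/l(65) = 197,435/225,646 = 0.874977.

0.8750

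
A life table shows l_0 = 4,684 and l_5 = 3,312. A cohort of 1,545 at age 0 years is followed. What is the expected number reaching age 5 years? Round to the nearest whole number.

The relevant probability is 3,312/4,684 = 0.707088.
Expected number = 1,545 × 0.707088 = 1092.

1092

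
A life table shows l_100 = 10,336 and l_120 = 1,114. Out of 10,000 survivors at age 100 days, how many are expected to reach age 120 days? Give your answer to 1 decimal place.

1077.8

The relevant probability is 1,114/10,336 = 0.107779.
Expected number = 10,000 × 0.107779 = 1077.8.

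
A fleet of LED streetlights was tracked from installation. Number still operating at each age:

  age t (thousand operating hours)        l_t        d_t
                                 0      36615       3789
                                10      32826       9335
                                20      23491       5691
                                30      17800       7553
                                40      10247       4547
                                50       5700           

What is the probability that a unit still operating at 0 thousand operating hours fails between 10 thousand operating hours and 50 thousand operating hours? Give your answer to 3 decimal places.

This is the probability of reaching 10 but not 50, conditional on being operational at 0: (l_10 − l_50) / l_0.
= (32826 − 5700) / 36615 = 27126 / 36615 = 0.740844.

0.741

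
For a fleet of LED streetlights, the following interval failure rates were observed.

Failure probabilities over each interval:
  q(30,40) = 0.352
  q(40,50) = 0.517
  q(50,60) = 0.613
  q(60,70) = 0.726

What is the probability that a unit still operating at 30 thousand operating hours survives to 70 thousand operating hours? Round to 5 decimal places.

P(survive 30→70) = (1 − 0.352) × (1 − 0.517) × (1 − 0.613) × (1 − 0.726).
= 0.648 × 0.483 × 0.387 × 0.274 = 0.033188.

0.03319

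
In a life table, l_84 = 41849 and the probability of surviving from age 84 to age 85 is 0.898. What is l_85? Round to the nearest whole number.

l_85 = l_84 × p = 41849 × 0.898 = 37580.

37580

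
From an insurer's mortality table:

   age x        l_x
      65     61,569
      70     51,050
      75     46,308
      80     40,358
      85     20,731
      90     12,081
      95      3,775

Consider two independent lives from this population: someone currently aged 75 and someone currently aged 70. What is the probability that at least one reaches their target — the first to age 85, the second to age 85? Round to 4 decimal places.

p₁ = l_85/l_75 = 20,731/46,308 = 0.447676; p₂ = l_85/l_70 = 20,731/51,050 = 0.406092.
P(at least one) = 1 − (1−p₁)(1−p₂) = 1 − 0.552324 × 0.593908 = 0.671970.

0.6720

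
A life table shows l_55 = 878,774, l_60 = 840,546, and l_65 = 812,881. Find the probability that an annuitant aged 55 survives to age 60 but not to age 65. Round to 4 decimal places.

0.0315

This is the probability of reaching 60 but not 65, conditional on being alive at 55: (l_60 − l_65) / l_55.
= (840,546 − 812,881) / 878,774 = 27,665 / 878,774 = 0.031481.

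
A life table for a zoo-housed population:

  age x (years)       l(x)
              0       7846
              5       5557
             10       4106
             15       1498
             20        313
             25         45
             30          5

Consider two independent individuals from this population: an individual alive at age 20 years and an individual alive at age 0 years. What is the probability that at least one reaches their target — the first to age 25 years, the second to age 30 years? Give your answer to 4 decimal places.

p₁ = l(25)/l(20) = 45/313 = 0.143770; p₂ = l(30)/l(0) = 5/7846 = 0.000637.
P(at least one) = 1 − (1−p₁)(1−p₂) = 1 − 0.856230 × 0.999363 = 0.144315.

0.1443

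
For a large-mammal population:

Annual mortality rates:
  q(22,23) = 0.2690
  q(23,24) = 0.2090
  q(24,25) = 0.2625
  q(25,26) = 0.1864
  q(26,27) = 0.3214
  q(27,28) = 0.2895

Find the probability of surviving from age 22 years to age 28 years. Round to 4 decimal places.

0.1673

The overall survival probability is (1 − 0.2690) × (1 − 0.2090) × (1 − 0.2625) × (1 − 0.1864) × (1 − 0.3214) × (1 − 0.2895).
= 0.7310 × 0.7910 × 0.7375 × 0.8136 × 0.6786 × 0.7105 = 0.167280.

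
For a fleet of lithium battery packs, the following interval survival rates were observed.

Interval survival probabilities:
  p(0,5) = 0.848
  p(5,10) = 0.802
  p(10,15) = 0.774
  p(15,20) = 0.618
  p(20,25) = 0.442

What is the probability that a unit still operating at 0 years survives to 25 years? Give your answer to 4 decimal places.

Chaining the interval survival probabilities: 0.848 × 0.802 × 0.774 × 0.618 × 0.442.
= 0.143788.

0.1438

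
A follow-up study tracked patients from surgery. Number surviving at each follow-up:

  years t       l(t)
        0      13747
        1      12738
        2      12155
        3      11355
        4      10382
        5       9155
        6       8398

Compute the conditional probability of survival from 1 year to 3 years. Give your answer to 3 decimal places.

0.891

The conditional survival probability is l(3)/l(1) = 11355/12738 = 0.891427.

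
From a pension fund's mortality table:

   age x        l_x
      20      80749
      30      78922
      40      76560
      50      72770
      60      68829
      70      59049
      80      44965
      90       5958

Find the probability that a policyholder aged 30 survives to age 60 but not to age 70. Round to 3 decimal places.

We want 30|10q30 = (l_60 − l_70)/l_30.
This is the probability of reaching 60 but not 70, conditional on being alive at 30: (l_60 − l_70) / l_30.
= (68829 − 59049) / 78922 = 9780 / 78922 = 0.123920.

0.124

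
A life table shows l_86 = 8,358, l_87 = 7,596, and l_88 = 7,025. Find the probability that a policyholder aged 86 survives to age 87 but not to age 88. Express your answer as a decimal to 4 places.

0.0683

This is the probability of reaching 87 but not 88, conditional on being alive at 86: (l_87 − l_88) / l_86.
= (7,596 − 7,025) / 8,358 = 571 / 8,358 = 0.068318.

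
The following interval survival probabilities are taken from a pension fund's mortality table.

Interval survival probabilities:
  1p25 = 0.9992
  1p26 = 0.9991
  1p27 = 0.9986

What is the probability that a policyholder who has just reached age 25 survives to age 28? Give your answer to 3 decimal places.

The overall survival probability is 0.9992 × 0.9991 × 0.9986.
= 0.996903.

0.997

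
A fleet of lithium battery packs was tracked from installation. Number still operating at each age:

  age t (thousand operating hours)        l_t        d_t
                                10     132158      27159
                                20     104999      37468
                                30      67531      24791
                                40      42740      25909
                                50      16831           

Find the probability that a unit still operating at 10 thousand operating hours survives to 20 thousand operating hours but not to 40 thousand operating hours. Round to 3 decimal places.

0.471

This is the probability of reaching 20 but not 40, conditional on being operational at 10: (l_20 − l_40) / l_10.
= (104999 − 42740) / 132158 = 62259 / 132158 = 0.471095.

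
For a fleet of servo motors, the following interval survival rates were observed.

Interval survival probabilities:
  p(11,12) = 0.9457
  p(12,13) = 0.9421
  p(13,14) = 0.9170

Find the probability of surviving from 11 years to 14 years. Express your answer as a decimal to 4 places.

P(survive 11→14) = 0.9457 × 0.9421 × 0.9170.
= 0.816996.

0.8170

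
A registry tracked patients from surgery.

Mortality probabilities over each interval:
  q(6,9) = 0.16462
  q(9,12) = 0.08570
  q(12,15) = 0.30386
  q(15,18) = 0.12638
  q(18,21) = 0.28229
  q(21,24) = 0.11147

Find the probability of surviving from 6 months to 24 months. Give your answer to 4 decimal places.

The overall survival probability is (1 − 0.16462) × (1 − 0.08570) × (1 − 0.30386) × (1 − 0.12638) × (1 − 0.28229) × (1 − 0.11147).
= 0.83538 × 0.91430 × 0.69614 × 0.87362 × 0.71771 × 0.88853 = 0.296219.

0.2962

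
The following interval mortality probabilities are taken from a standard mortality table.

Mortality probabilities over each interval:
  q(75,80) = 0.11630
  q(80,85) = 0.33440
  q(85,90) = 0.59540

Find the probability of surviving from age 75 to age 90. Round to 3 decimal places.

0.238

The overall survival probability is (1 − 0.11630) × (1 − 0.33440) × (1 − 0.59540).
= 0.88370 × 0.66560 × 0.40460 = 0.237982.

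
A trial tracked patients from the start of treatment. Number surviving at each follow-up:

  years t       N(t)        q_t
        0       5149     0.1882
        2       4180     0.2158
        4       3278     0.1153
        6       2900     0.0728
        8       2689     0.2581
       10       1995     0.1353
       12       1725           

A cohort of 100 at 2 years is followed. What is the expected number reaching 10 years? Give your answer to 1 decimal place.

The relevant probability is 1995/4180 = 0.477273.
Expected number = 100 × 0.477273 = 47.7.

47.7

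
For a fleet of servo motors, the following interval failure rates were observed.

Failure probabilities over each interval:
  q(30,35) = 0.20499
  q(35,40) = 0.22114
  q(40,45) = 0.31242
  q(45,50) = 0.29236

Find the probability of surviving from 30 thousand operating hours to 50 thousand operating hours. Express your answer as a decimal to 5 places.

P(survive 30→50) = (1 − 0.20499) × (1 − 0.22114) × (1 − 0.31242) × (1 − 0.29236).
= 0.79501 × 0.77886 × 0.68758 × 0.70764 = 0.301278.

0.30128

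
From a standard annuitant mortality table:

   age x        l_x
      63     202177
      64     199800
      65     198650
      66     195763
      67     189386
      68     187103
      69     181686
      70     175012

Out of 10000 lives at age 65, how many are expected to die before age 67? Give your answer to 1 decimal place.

466.3

The relevant probability is 1 − 189386/198650 = 0.046635.
Expected number = 10000 × 0.046635 = 466.3.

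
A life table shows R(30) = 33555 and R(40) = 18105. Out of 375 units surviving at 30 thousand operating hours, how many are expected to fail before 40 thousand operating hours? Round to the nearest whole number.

173

The relevant probability is 1 − 18105/33555 = 0.460438.
Expected number = 375 × 0.460438 = 173.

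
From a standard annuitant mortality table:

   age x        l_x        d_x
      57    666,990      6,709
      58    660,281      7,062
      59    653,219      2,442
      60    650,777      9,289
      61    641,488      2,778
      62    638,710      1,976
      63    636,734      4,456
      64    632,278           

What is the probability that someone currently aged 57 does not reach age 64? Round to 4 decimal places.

P(die before 64 | alive at 57) = 1 − l_64/l_57 = 1 − 632,278/666,990 = (34,712)/666,990 = 0.052043.

0.0520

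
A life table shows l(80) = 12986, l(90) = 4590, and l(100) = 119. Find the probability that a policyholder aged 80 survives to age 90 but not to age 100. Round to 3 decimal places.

0.344

This is the probability of reaching 90 but not 100, conditional on being alive at 80: (l(90) − l(100)) / l(80).
= (4590 − 119) / 12986 = 4471 / 12986 = 0.344294.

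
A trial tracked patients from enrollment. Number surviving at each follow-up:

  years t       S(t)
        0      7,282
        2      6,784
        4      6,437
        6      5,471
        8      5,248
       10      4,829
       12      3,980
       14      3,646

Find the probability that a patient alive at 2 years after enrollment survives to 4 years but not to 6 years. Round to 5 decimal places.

This is the probability of reaching 4 but not 6, conditional on being alive at 2: (S(4) − S(6)) / S(2).
= (6,437 − 5,471) / 6,784 = 966 / 6,784 = 0.142394.

0.14239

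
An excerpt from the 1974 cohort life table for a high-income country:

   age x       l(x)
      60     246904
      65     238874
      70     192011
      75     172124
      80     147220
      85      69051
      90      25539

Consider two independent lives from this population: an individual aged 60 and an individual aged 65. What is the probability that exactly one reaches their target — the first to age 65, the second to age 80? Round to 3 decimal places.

p₁ = l(65)/l(60) = 238874/246904 = 0.967477; p₂ = l(80)/l(65) = 147220/238874 = 0.616308.
P(exactly one) = p₁(1−p₂) + (1−p₁)p₂ = 0.371213 + 0.020044 = 0.391257.

0.391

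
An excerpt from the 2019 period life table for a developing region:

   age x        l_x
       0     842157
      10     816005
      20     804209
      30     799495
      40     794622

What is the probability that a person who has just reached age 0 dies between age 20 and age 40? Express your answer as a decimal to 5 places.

We want 20|20q0 = (l_20 − l_40)/l_0.
This is the probability of reaching 20 but not 40, conditional on being alive at 0: (l_20 − l_40) / l_0.
= (804209 − 794622) / 842157 = 9587 / 842157 = 0.011384.

0.01138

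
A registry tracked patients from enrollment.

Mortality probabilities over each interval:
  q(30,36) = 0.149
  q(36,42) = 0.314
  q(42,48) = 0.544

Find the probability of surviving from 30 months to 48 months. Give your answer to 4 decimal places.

0.2662

The overall survival probability is (1 − 0.149) × (1 − 0.314) × (1 − 0.544).
= 0.851 × 0.686 × 0.456 = 0.266206.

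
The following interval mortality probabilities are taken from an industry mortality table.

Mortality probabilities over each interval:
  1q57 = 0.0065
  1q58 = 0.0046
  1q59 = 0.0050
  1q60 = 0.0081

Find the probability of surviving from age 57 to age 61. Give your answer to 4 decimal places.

0.9760

The overall survival probability is (1 − 0.0065) × (1 − 0.0046) × (1 − 0.0050) × (1 − 0.0081).
= 0.9935 × 0.9954 × 0.9950 × 0.9919 = 0.976015.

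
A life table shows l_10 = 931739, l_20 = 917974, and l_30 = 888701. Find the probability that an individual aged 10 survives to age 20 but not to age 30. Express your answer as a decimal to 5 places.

We want 10|10q10 = (l_20 − l_30)/l_10.
This is the probability of reaching 20 but not 30, conditional on being alive at 10: (l_20 − l_30) / l_10.
= (917974 − 888701) / 931739 = 29273 / 931739 = 0.031418.

0.03142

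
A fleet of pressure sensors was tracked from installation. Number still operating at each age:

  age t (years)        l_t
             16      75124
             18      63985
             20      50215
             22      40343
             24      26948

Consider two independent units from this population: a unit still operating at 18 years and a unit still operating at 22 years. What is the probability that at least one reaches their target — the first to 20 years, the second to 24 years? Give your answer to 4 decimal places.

0.9285

p₁ = l_20/l_18 = 50215/63985 = 0.784793; p₂ = l_24/l_22 = 26948/40343 = 0.667972.
P(at least one) = 1 − (1−p₁)(1−p₂) = 1 − 0.215207 × 0.332028 = 0.928545.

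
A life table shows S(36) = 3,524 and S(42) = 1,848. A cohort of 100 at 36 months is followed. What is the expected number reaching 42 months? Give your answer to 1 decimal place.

The relevant probability is 1,848/3,524 = 0.524404.
Expected number = 100 × 0.524404 = 52.4.

52.4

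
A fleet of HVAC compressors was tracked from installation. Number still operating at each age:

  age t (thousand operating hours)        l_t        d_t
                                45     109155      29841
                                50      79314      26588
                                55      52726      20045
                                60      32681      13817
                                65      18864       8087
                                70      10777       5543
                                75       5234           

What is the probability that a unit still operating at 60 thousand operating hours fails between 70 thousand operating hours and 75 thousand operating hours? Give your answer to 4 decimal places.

0.1696

This is the probability of reaching 70 but not 75, conditional on being operational at 60: (l_70 − l_75) / l_60.
= (10777 − 5234) / 32681 = 5543 / 32681 = 0.169609.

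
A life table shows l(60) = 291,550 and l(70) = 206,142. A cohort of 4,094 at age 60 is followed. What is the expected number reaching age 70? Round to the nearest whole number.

2895

The relevant probability is 206,142/291,550 = 0.707055.
Expected number = 4,094 × 0.707055 = 2895.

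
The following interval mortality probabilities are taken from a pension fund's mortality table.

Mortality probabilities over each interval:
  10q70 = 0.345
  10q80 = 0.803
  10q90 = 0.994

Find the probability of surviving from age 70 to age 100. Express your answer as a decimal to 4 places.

0.0008

Chaining the interval survival probabilities: (1 − 0.345) × (1 − 0.803) × (1 − 0.994).
= 0.655 × 0.197 × 0.006 = 0.000774.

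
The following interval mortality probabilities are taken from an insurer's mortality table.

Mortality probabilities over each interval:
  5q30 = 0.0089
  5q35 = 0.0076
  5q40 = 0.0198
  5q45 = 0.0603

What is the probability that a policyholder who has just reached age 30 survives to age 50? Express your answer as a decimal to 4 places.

0.9060

20p30 = (1 − 0.0089) × (1 − 0.0076) × (1 − 0.0198) × (1 − 0.0603).
= 0.9911 × 0.9924 × 0.9802 × 0.9397 = 0.905958.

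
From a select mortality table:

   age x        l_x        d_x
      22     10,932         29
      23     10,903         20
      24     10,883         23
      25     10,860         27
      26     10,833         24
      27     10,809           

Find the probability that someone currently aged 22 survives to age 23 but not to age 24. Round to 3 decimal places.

0.002

This is the probability of reaching 23 but not 24, conditional on being alive at 22: (l_23 − l_24) / l_22.
= (10,903 − 10,883) / 10,932 = 20 / 10,932 = 0.001829.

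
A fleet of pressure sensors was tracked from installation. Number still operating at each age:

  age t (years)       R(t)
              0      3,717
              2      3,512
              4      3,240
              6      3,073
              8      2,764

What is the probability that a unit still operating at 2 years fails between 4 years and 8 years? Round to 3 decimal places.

0.136

This is the probability of reaching 4 but not 8, conditional on being operational at 2: (R(4) − R(8)) / R(2).
= (3,240 − 2,764) / 3,512 = 476 / 3,512 = 0.135535.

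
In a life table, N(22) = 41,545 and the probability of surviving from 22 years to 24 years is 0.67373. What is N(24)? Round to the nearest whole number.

N(24) = N(22) × p = 41,545 × 0.67373 = 27990.

27990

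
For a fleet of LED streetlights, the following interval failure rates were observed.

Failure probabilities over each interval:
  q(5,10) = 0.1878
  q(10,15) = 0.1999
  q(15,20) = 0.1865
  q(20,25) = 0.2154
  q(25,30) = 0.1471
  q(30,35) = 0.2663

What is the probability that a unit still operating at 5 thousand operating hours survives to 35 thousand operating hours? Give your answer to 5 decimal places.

The overall survival probability is (1 − 0.1878) × (1 − 0.1999) × (1 − 0.1865) × (1 − 0.2154) × (1 − 0.1471) × (1 − 0.2663).
= 0.8122 × 0.8001 × 0.8135 × 0.7846 × 0.8529 × 0.7337 = 0.259555.

0.25956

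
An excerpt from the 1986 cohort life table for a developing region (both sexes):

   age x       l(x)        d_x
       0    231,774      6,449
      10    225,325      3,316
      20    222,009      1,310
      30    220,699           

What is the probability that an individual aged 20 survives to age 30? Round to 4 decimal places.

The conditional survival probability is l(30)/l(20) = 220,699/222,009 = 0.994099.

0.9941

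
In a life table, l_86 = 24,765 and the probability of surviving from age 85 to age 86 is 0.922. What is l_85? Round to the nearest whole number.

l_85 = l_86 / p = 24,765 / 0.922 = 26860.

26860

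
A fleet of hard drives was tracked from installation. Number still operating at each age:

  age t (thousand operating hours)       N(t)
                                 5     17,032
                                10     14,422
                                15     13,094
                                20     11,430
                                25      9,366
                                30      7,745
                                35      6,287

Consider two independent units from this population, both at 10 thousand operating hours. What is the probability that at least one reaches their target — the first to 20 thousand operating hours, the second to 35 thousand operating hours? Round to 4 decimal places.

0.8830

p₁ = N(20)/N(10) = 11,430/14,422 = 0.792539; p₂ = N(35)/N(10) = 6,287/14,422 = 0.435931.
P(at least one) = 1 − (1−p₁)(1−p₂) = 1 − 0.207461 × 0.564069 = 0.882978.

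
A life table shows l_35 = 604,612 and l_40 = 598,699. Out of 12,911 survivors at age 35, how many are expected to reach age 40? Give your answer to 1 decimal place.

12784.7

The relevant probability is 598,699/604,612 = 0.990220.
Expected number = 12,911 × 0.990220 = 12784.7.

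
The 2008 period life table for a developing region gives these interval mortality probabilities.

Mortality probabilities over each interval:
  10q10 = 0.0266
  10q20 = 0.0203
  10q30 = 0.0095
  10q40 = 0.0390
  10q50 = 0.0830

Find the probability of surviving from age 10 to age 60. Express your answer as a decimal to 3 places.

Survival from 10 to 60 is the product of surviving each interval: (1 − 0.0266) × (1 − 0.0203) × (1 − 0.0095) × (1 − 0.0390) × (1 − 0.0830).
= 0.9734 × 0.9797 × 0.9905 × 0.9610 × 0.9170 = 0.832399.

0.832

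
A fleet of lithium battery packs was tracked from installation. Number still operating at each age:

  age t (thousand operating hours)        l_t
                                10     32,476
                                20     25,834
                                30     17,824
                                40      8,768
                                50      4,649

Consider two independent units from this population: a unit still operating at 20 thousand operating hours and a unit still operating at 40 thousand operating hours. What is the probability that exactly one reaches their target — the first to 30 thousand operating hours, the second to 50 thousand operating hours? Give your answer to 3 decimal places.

0.489

p₁ = l_30/l_20 = 17,824/25,834 = 0.689943; p₂ = l_50/l_40 = 4,649/8,768 = 0.530224.
P(exactly one) = p₁(1−p₂) + (1−p₁)p₂ = 0.324119 + 0.164400 = 0.488518.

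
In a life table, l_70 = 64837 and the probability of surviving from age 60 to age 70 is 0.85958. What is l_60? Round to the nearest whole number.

l_60 = l_70 / p = 64837 / 0.85958 = 75429.

75429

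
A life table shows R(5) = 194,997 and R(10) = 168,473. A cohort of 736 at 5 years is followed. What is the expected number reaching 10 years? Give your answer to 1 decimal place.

635.9

The relevant probability is 168,473/194,997 = 0.863977.
Expected number = 736 × 0.863977 = 635.9.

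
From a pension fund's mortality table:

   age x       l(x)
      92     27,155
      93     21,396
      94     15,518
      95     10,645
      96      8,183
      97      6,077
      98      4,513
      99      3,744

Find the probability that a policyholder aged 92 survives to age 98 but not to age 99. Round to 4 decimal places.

0.0283

This is the probability of reaching 98 but not 99, conditional on being alive at 92: (l(98) − l(99)) / l(92).
= (4,513 − 3,744) / 27,155 = 769 / 27,155 = 0.028319.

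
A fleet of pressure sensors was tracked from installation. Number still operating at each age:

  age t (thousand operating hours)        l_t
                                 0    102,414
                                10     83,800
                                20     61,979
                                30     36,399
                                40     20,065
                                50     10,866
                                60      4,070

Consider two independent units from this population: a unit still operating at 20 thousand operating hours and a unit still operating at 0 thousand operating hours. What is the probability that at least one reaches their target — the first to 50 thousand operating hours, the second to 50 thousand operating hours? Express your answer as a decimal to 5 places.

p₁ = l_50/l_20 = 10,866/61,979 = 0.175317; p₂ = l_50/l_0 = 10,866/102,414 = 0.106099.
P(at least one) = 1 − (1−p₁)(1−p₂) = 1 − 0.824683 × 0.893901 = 0.262815.

0.26282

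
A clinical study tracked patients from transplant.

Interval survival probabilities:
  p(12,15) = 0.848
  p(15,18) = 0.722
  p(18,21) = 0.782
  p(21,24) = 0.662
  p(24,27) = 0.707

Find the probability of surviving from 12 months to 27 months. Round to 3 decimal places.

0.224

Survival from 12 to 27 is the product of surviving each interval: 0.848 × 0.722 × 0.782 × 0.662 × 0.707.
= 0.224087.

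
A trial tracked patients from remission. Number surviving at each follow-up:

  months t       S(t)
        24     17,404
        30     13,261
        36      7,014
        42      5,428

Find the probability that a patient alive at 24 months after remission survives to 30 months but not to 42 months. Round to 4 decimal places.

0.4501

This is the probability of reaching 30 but not 42, conditional on being alive at 24: (S(30) − S(42)) / S(24).
= (13,261 − 5,428) / 17,404 = 7,833 / 17,404 = 0.450069.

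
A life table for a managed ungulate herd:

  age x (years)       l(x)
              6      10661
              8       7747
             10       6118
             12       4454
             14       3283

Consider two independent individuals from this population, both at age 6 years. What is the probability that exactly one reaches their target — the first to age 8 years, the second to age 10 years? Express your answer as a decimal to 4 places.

p₁ = l(8)/l(6) = 7747/10661 = 0.726667; p₂ = l(10)/l(6) = 6118/10661 = 0.573867.
P(exactly one) = p₁(1−p₂) + (1−p₁)p₂ = 0.309657 + 0.156857 = 0.466514.

0.4665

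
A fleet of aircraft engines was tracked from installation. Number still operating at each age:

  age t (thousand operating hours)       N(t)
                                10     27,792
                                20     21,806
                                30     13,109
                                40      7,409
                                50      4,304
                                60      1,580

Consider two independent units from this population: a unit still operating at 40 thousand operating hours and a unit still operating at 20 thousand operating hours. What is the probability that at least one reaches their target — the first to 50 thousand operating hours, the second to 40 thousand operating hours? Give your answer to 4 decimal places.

0.7233

p₁ = N(50)/N(40) = 4,304/7,409 = 0.580915; p₂ = N(40)/N(20) = 7,409/21,806 = 0.339769.
P(at least one) = 1 − (1−p₁)(1−p₂) = 1 − 0.419085 × 0.660231 = 0.723307.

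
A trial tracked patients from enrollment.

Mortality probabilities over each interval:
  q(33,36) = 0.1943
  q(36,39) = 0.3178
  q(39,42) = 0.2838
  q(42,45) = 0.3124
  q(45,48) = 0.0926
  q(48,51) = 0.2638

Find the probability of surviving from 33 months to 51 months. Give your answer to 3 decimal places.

Survival from 33 to 51 is the product of surviving each interval: (1 − 0.1943) × (1 − 0.3178) × (1 − 0.2838) × (1 − 0.3124) × (1 − 0.0926) × (1 − 0.2638).
= 0.8057 × 0.6822 × 0.7162 × 0.6876 × 0.9074 × 0.7362 = 0.180821.

0.181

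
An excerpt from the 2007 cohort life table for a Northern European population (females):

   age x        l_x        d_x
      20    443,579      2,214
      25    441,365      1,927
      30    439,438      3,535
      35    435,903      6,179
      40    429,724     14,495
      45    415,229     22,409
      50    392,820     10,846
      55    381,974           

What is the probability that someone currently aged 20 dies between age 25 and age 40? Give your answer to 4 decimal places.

We want 5|15q20 = (l_25 − l_40)/l_20.
This is the probability of reaching 25 but not 40, conditional on being alive at 20: (l_25 − l_40) / l_20.
= (441,365 − 429,724) / 443,579 = 11,641 / 443,579 = 0.026243.

0.0262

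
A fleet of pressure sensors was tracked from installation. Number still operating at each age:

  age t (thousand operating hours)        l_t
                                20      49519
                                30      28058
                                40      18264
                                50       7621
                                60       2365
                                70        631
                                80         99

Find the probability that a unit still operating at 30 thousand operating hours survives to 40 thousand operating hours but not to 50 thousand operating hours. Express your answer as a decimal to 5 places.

This is the probability of reaching 40 but not 50, conditional on being operational at 30: (l_40 − l_50) / l_30.
= (18264 − 7621) / 28058 = 10643 / 28058 = 0.379321.

0.37932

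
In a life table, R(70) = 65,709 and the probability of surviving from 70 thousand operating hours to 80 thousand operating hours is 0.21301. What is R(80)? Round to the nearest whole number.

R(80) = R(70) × p = 65,709 × 0.21301 = 13997.

13997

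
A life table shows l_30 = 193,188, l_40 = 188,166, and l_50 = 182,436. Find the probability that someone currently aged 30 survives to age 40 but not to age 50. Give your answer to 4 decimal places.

0.0297

This is the probability of reaching 40 but not 50, conditional on being alive at 30: (l_40 − l_50) / l_30.
= (188,166 − 182,436) / 193,188 = 5,730 / 193,188 = 0.029660.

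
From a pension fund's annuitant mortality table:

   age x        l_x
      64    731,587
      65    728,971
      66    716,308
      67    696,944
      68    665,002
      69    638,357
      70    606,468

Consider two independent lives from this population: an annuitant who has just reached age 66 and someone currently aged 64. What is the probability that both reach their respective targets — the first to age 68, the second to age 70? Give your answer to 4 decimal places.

p₁ = l_68/l_66 = 665,002/716,308 = 0.928374; p₂ = l_70/l_64 = 606,468/731,587 = 0.828976.
P(both) = p₁ × p₂ = 0.928374 × 0.828976 = 0.769600.

0.7696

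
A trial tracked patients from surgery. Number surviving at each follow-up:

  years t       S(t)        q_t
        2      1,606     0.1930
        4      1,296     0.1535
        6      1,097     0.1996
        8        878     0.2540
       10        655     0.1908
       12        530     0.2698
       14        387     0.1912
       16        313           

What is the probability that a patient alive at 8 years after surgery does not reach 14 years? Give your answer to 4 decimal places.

P(die before 14 | alive at 8) = 1 − S(14)/S(8) = 1 − 387/878 = (491)/878 = 0.559226.

0.5592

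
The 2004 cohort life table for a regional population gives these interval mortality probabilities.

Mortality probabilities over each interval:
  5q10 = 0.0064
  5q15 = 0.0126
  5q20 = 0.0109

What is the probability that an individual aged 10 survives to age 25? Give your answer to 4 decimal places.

15p10 = (1 − 0.0064) × (1 − 0.0126) × (1 − 0.0109).
= 0.9936 × 0.9874 × 0.9891 = 0.970387.

0.9704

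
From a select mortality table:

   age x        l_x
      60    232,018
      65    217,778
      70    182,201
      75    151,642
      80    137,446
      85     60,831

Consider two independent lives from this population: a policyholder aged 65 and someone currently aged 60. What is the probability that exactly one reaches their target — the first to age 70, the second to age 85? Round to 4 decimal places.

0.6601

p₁ = l_70/l_65 = 182,201/217,778 = 0.836636; p₂ = l_85/l_60 = 60,831/232,018 = 0.262182.
P(exactly one) = p₁(1−p₂) + (1−p₁)p₂ = 0.617285 + 0.042831 = 0.660116.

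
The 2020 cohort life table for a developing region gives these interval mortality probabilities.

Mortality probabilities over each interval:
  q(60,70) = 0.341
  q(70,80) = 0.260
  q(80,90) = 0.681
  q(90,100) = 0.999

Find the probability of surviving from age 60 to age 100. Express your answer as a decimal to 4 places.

P(survive 60→100) = (1 − 0.341) × (1 − 0.260) × (1 − 0.681) × (1 − 0.999).
= 0.659 × 0.740 × 0.319 × 0.001 = 0.000156.

0.0002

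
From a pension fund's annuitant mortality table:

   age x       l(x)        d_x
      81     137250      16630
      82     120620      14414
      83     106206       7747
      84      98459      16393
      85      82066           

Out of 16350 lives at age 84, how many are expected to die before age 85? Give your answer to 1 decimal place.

2722.2

The relevant probability is 1 − 82066/98459 = 0.166496.
Expected number = 16350 × 0.166496 = 2722.2.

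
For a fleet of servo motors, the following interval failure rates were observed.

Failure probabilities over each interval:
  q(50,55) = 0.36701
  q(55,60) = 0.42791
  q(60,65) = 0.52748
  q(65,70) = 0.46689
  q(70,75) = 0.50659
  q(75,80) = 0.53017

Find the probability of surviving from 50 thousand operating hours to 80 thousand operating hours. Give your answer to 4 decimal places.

Survival from 50 to 80 is the product of surviving each interval: (1 − 0.36701) × (1 − 0.42791) × (1 − 0.52748) × (1 − 0.46689) × (1 − 0.50659) × (1 − 0.53017).
= 0.63299 × 0.57209 × 0.47252 × 0.53311 × 0.49341 × 0.46983 = 0.021147.

0.0211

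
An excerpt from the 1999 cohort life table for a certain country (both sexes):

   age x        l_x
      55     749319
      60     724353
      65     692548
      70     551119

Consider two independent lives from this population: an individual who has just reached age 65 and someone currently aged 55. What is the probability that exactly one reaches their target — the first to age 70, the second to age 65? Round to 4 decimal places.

p₁ = l_70/l_65 = 551119/692548 = 0.795785; p₂ = l_65/l_55 = 692548/749319 = 0.924237.
P(exactly one) = p₁(1−p₂) + (1−p₁)p₂ = 0.060291 + 0.188743 = 0.249034.

0.2490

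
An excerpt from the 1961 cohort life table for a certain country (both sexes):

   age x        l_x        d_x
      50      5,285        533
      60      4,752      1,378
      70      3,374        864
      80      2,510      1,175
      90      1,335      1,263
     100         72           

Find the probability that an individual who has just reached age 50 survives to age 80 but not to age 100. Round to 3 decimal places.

We want 30|20q50 = (l_80 − l_100)/l_50.
This is the probability of reaching 80 but not 100, conditional on being alive at 50: (l_80 − l_100) / l_50.
= (2,510 − 72) / 5,285 = 2,438 / 5,285 = 0.461306.

0.461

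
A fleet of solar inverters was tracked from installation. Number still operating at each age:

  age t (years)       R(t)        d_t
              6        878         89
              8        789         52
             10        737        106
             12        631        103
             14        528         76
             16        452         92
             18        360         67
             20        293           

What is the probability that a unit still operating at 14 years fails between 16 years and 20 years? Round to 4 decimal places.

0.3011

This is the probability of reaching 16 but not 20, conditional on being operational at 14: (R(16) − R(20)) / R(14).
= (452 − 293) / 528 = 159 / 528 = 0.301136.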